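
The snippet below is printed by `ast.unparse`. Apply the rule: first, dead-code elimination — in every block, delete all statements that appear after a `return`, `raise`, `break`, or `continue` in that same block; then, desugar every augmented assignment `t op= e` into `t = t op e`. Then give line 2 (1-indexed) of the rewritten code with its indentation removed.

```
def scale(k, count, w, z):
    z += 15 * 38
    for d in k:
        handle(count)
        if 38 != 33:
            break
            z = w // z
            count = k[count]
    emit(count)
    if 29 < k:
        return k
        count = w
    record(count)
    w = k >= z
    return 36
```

z = z + 15 * 38

Transformed code:
def scale(k, count, w, z):
    z = z + 15 * 38
    for d in k:
        handle(count)
        if 38 != 33:
            break
    emit(count)
    if 29 < k:
        return k
    record(count)
    w = k >= z
    return 36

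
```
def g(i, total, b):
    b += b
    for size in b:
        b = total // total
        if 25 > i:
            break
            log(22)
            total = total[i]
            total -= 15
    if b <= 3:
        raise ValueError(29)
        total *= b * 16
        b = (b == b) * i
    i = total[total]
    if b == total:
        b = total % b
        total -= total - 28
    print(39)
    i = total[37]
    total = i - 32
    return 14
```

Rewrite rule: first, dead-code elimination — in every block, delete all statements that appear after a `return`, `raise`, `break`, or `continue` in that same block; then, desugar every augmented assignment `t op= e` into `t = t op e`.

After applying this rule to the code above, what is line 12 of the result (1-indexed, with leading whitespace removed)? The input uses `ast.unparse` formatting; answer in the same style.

Transformed code:
def g(i, total, b):
    b = b + b
    for size in b:
        b = total // total
        if 25 > i:
            break
    if b <= 3:
        raise ValueError(29)
    i = total[total]
    if b == total:
        b = total % b
        total = total - (total - 28)
    print(39)
    i = total[37]
    total = i - 32
    return 14

total = total - (total - 28)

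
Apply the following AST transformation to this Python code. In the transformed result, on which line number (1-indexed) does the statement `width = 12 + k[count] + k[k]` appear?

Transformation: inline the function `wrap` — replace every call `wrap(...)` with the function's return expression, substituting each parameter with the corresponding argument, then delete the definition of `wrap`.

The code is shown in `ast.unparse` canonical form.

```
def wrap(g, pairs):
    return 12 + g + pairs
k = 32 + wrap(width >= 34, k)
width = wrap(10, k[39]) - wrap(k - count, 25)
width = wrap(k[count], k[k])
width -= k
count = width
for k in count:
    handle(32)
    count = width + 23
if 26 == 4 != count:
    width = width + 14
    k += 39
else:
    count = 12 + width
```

3

Transformed code:
k = 32 + (12 + (width >= 34) + k)
width = 12 + 10 + k[39] - (12 + (k - count) + 25)
width = 12 + k[count] + k[k]
width -= k
count = width
for k in count:
    handle(32)
    count = width + 23
if 26 == 4 != count:
    width = width + 14
    k += 39
else:
    count = 12 + width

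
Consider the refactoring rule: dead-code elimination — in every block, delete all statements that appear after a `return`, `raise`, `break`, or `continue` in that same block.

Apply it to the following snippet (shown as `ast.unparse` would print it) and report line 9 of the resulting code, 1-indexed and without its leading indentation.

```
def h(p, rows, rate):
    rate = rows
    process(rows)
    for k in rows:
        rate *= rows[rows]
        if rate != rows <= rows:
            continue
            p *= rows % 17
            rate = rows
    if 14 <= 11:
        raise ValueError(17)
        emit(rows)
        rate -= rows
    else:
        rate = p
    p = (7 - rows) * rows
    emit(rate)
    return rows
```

Transformed code:
def h(p, rows, rate):
    rate = rows
    process(rows)
    for k in rows:
        rate *= rows[rows]
        if rate != rows <= rows:
            continue
    if 14 <= 11:
        raise ValueError(17)
    else:
        rate = p
    p = (7 - rows) * rows
    emit(rate)
    return rows

raise ValueError(17)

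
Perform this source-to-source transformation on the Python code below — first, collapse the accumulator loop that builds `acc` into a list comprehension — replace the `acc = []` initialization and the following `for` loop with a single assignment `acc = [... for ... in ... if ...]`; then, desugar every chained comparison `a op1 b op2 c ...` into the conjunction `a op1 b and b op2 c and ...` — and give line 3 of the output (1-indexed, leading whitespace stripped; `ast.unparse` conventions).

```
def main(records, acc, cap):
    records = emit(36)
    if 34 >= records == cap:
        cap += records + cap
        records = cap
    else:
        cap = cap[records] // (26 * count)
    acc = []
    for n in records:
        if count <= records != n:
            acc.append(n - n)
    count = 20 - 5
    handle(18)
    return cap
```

Transformed code:
def main(records, acc, cap):
    records = emit(36)
    if 34 >= records and records == cap:
        cap += records + cap
        records = cap
    else:
        cap = cap[records] // (26 * count)
    acc = [n - n for n in records if count <= records and records != n]
    count = 20 - 5
    handle(18)
    return cap

if 34 >= records and records == cap:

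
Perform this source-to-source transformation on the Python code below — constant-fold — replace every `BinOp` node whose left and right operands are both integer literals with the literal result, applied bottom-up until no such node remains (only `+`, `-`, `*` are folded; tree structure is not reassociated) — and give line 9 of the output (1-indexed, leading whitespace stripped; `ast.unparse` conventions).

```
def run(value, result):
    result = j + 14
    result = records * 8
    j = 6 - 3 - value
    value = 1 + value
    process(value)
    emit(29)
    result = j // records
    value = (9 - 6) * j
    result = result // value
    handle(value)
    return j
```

Transformed code:
def run(value, result):
    result = j + 14
    result = records * 8
    j = 3 - value
    value = 1 + value
    process(value)
    emit(29)
    result = j // records
    value = 3 * j
    result = result // value
    handle(value)
    return j

value = 3 * j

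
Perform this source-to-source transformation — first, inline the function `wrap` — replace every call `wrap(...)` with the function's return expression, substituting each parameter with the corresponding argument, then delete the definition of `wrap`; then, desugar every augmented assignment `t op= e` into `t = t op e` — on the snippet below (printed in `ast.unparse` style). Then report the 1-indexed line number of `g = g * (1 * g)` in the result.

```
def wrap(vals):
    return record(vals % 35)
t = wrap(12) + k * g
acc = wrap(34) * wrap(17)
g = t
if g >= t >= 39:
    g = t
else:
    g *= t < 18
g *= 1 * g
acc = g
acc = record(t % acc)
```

8

Transformed code:
t = record(12 % 35) + k * g
acc = record(34 % 35) * record(17 % 35)
g = t
if g >= t >= 39:
    g = t
else:
    g = g * (t < 18)
g = g * (1 * g)
acc = g
acc = record(t % acc)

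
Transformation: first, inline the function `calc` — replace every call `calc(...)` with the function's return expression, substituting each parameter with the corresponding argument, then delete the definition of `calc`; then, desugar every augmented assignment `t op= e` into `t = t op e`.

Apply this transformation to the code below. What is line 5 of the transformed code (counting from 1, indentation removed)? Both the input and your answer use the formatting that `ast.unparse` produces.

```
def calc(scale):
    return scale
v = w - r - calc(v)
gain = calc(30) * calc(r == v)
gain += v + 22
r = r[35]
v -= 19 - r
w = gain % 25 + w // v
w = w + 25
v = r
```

Transformed code:
v = w - r - v
gain = 30 * (r == v)
gain = gain + (v + 22)
r = r[35]
v = v - (19 - r)
w = gain % 25 + w // v
w = w + 25
v = r

v = v - (19 - r)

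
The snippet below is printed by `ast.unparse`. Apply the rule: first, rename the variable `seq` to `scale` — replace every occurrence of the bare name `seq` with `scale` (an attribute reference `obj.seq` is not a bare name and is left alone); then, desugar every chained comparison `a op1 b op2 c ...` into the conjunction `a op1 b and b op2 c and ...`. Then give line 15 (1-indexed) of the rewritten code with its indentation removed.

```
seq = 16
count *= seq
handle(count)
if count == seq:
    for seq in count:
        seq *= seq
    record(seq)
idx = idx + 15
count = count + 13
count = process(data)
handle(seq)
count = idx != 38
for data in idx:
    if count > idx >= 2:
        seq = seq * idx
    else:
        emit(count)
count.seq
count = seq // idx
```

scale = scale * idx

Transformed code:
scale = 16
count *= scale
handle(count)
if count == scale:
    for scale in count:
        scale *= scale
    record(scale)
idx = idx + 15
count = count + 13
count = process(data)
handle(scale)
count = idx != 38
for data in idx:
    if count > idx and idx >= 2:
        scale = scale * idx
    else:
        emit(count)
count.seq
count = scale // idx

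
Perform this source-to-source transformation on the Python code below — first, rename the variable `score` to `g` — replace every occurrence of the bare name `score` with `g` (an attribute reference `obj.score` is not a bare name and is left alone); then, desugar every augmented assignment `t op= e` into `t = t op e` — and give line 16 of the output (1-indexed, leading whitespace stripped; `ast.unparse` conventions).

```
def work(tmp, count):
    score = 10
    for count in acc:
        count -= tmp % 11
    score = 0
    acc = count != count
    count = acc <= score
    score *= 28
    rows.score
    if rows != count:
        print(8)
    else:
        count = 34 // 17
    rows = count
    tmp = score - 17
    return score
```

return g

Transformed code:
def work(tmp, count):
    g = 10
    for count in acc:
        count = count - tmp % 11
    g = 0
    acc = count != count
    count = acc <= g
    g = g * 28
    rows.score
    if rows != count:
        print(8)
    else:
        count = 34 // 17
    rows = count
    tmp = g - 17
    return g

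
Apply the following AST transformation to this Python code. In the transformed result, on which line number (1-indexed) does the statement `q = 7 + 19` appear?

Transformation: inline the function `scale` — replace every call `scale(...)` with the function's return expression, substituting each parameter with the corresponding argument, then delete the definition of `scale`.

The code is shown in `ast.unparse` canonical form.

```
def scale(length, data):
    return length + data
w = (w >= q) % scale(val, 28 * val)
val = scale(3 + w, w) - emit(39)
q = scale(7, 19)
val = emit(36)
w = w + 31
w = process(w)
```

Transformed code:
w = (w >= q) % (val + 28 * val)
val = 3 + w + w - emit(39)
q = 7 + 19
val = emit(36)
w = w + 31
w = process(w)

3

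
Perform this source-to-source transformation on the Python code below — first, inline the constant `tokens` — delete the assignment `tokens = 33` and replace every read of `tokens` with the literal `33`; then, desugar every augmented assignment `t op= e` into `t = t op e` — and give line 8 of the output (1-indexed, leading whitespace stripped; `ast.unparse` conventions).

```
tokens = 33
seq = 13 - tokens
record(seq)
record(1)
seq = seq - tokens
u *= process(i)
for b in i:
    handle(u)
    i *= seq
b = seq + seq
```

i = i * seq

Transformed code:
seq = 13 - 33
record(seq)
record(1)
seq = seq - 33
u = u * process(i)
for b in i:
    handle(u)
    i = i * seq
b = seq + seq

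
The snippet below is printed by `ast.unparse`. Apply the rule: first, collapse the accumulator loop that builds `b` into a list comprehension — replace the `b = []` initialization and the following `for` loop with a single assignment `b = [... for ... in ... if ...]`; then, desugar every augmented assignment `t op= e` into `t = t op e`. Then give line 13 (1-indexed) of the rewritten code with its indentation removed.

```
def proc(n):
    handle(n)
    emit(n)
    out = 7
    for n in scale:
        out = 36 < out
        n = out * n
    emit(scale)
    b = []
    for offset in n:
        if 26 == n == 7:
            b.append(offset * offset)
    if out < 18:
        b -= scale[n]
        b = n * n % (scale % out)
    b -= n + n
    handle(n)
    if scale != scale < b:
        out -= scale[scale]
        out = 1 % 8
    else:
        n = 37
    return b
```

b = b - (n + n)

Transformed code:
def proc(n):
    handle(n)
    emit(n)
    out = 7
    for n in scale:
        out = 36 < out
        n = out * n
    emit(scale)
    b = [offset * offset for offset in n if 26 == n == 7]
    if out < 18:
        b = b - scale[n]
        b = n * n % (scale % out)
    b = b - (n + n)
    handle(n)
    if scale != scale < b:
        out = out - scale[scale]
        out = 1 % 8
    else:
        n = 37
    return b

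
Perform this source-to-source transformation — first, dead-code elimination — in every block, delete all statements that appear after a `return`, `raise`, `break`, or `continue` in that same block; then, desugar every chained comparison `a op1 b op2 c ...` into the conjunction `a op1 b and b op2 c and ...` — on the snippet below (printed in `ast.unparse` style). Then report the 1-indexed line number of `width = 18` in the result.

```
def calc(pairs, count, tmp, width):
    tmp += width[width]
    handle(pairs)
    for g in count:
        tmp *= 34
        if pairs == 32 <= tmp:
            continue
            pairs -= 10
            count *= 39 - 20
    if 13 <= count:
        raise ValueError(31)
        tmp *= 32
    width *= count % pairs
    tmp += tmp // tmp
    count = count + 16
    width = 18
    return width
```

13

Transformed code:
def calc(pairs, count, tmp, width):
    tmp += width[width]
    handle(pairs)
    for g in count:
        tmp *= 34
        if pairs == 32 and 32 <= tmp:
            continue
    if 13 <= count:
        raise ValueError(31)
    width *= count % pairs
    tmp += tmp // tmp
    count = count + 16
    width = 18
    return width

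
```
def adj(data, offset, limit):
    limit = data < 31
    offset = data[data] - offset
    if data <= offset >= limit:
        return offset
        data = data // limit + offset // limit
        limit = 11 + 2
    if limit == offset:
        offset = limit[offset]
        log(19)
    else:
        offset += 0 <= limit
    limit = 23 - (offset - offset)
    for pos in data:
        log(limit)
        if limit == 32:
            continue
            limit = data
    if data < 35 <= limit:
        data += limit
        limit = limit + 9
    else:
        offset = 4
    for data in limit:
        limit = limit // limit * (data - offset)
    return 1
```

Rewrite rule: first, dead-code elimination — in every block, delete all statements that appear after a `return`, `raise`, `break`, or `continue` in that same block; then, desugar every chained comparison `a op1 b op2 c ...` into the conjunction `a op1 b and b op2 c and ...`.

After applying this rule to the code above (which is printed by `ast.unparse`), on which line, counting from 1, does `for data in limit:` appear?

Transformed code:
def adj(data, offset, limit):
    limit = data < 31
    offset = data[data] - offset
    if data <= offset and offset >= limit:
        return offset
    if limit == offset:
        offset = limit[offset]
        log(19)
    else:
        offset += 0 <= limit
    limit = 23 - (offset - offset)
    for pos in data:
        log(limit)
        if limit == 32:
            continue
    if data < 35 and 35 <= limit:
        data += limit
        limit = limit + 9
    else:
        offset = 4
    for data in limit:
        limit = limit // limit * (data - offset)
    return 1

21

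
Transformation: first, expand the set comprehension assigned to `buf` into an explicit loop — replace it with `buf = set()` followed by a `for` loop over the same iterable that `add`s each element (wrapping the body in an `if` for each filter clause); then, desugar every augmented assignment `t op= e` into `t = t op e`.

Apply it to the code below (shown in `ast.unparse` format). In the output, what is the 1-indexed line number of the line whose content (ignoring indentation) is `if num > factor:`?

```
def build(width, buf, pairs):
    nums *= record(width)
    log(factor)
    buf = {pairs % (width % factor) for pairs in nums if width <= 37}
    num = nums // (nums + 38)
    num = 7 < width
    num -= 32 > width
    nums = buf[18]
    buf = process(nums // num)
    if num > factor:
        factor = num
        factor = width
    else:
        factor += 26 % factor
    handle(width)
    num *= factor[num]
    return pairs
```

Transformed code:
def build(width, buf, pairs):
    nums = nums * record(width)
    log(factor)
    buf = set()
    for pairs in nums:
        if width <= 37:
            buf.add(pairs % (width % factor))
    num = nums // (nums + 38)
    num = 7 < width
    num = num - (32 > width)
    nums = buf[18]
    buf = process(nums // num)
    if num > factor:
        factor = num
        factor = width
    else:
        factor = factor + 26 % factor
    handle(width)
    num = num * factor[num]
    return pairs

13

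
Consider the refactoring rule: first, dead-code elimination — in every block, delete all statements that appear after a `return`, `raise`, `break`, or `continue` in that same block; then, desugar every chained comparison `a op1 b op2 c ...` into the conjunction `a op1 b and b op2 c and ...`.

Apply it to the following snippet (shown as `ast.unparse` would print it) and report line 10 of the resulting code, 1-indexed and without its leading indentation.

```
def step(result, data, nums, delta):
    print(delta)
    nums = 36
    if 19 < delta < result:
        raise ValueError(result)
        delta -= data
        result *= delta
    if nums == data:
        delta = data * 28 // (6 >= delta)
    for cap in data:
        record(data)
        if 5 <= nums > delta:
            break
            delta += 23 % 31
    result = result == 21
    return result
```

Transformed code:
def step(result, data, nums, delta):
    print(delta)
    nums = 36
    if 19 < delta and delta < result:
        raise ValueError(result)
    if nums == data:
        delta = data * 28 // (6 >= delta)
    for cap in data:
        record(data)
        if 5 <= nums and nums > delta:
            break
    result = result == 21
    return result

if 5 <= nums and nums > delta:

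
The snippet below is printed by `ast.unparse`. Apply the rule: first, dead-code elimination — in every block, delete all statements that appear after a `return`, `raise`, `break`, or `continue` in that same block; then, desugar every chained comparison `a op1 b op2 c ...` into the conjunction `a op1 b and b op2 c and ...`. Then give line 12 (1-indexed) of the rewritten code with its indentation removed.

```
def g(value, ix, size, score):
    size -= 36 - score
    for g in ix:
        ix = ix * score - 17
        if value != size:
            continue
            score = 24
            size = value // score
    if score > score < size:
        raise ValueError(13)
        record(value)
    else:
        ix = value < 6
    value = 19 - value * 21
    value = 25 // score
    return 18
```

Transformed code:
def g(value, ix, size, score):
    size -= 36 - score
    for g in ix:
        ix = ix * score - 17
        if value != size:
            continue
    if score > score and score < size:
        raise ValueError(13)
    else:
        ix = value < 6
    value = 19 - value * 21
    value = 25 // score
    return 18

value = 25 // score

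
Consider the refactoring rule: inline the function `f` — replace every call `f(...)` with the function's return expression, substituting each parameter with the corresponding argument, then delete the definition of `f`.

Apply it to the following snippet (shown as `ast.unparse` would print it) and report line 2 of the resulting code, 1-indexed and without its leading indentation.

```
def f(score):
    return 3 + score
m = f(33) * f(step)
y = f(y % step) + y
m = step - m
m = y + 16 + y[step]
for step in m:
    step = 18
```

y = 3 + y % step + y

Transformed code:
m = (3 + 33) * (3 + step)
y = 3 + y % step + y
m = step - m
m = y + 16 + y[step]
for step in m:
    step = 18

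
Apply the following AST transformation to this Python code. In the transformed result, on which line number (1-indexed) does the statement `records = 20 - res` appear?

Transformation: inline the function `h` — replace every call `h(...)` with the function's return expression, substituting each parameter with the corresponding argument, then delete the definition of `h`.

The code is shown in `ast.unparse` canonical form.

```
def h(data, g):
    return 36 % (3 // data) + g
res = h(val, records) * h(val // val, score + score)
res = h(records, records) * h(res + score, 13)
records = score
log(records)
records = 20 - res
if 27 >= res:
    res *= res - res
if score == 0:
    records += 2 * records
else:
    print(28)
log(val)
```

Transformed code:
res = (36 % (3 // val) + records) * (36 % (3 // (val // val)) + (score + score))
res = (36 % (3 // records) + records) * (36 % (3 // (res + score)) + 13)
records = score
log(records)
records = 20 - res
if 27 >= res:
    res *= res - res
if score == 0:
    records += 2 * records
else:
    print(28)
log(val)

5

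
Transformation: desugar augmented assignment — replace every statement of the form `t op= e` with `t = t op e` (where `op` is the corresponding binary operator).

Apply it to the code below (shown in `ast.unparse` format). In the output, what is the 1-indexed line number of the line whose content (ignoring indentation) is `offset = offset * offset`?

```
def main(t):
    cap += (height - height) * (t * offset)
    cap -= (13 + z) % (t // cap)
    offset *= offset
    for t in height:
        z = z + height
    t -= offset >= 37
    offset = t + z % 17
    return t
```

4

Transformed code:
def main(t):
    cap = cap + (height - height) * (t * offset)
    cap = cap - (13 + z) % (t // cap)
    offset = offset * offset
    for t in height:
        z = z + height
    t = t - (offset >= 37)
    offset = t + z % 17
    return t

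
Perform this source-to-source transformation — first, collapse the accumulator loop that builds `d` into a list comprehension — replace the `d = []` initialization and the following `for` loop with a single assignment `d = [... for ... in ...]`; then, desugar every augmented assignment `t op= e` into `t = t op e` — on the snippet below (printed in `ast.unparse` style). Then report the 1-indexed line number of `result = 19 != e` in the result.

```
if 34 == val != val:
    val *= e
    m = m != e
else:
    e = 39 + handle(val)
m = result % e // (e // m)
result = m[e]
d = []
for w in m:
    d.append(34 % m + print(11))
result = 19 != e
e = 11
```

9

Transformed code:
if 34 == val != val:
    val = val * e
    m = m != e
else:
    e = 39 + handle(val)
m = result % e // (e // m)
result = m[e]
d = [34 % m + print(11) for w in m]
result = 19 != e
e = 11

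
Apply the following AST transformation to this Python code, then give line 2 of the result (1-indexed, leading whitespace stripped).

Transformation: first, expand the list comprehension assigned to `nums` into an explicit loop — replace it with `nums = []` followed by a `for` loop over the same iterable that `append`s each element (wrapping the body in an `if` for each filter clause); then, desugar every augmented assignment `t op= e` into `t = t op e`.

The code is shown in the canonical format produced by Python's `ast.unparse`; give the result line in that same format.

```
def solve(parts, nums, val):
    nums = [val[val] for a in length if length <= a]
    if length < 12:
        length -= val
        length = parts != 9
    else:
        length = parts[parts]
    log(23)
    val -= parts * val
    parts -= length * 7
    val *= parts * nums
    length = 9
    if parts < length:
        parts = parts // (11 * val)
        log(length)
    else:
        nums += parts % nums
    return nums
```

nums = []

Transformed code:
def solve(parts, nums, val):
    nums = []
    for a in length:
        if length <= a:
            nums.append(val[val])
    if length < 12:
        length = length - val
        length = parts != 9
    else:
        length = parts[parts]
    log(23)
    val = val - parts * val
    parts = parts - length * 7
    val = val * (parts * nums)
    length = 9
    if parts < length:
        parts = parts // (11 * val)
        log(length)
    else:
        nums = nums + parts % nums
    return nums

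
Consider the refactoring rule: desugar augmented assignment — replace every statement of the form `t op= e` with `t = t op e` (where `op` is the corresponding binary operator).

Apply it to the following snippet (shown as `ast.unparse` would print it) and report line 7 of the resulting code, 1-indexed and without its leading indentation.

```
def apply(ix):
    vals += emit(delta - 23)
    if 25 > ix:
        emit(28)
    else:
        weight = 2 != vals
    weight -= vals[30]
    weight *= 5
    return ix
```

Transformed code:
def apply(ix):
    vals = vals + emit(delta - 23)
    if 25 > ix:
        emit(28)
    else:
        weight = 2 != vals
    weight = weight - vals[30]
    weight = weight * 5
    return ix

weight = weight - vals[30]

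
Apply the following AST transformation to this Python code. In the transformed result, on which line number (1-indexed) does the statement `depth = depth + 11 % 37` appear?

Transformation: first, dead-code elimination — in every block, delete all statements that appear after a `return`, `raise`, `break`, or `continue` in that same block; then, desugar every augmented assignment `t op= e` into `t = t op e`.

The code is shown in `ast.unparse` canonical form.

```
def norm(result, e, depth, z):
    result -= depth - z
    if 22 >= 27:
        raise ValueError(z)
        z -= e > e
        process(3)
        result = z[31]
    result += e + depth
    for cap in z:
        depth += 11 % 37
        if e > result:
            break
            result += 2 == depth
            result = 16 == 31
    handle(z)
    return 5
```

7

Transformed code:
def norm(result, e, depth, z):
    result = result - (depth - z)
    if 22 >= 27:
        raise ValueError(z)
    result = result + (e + depth)
    for cap in z:
        depth = depth + 11 % 37
        if e > result:
            break
    handle(z)
    return 5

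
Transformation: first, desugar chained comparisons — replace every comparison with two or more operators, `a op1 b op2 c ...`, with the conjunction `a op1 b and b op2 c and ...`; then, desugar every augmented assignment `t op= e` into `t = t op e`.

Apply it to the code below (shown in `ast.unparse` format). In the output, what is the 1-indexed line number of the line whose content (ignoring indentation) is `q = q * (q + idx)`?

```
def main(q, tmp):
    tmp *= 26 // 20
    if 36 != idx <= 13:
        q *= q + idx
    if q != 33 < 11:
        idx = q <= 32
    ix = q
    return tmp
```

4

Transformed code:
def main(q, tmp):
    tmp = tmp * (26 // 20)
    if 36 != idx and idx <= 13:
        q = q * (q + idx)
    if q != 33 and 33 < 11:
        idx = q <= 32
    ix = q
    return tmp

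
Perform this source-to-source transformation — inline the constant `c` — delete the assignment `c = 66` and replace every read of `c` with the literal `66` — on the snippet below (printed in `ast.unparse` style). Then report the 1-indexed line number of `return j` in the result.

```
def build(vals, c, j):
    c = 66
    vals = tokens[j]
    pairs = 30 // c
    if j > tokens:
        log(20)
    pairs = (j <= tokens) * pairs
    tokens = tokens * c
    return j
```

8

Transformed code:
def build(vals, c, j):
    vals = tokens[j]
    pairs = 30 // 66
    if j > tokens:
        log(20)
    pairs = (j <= tokens) * pairs
    tokens = tokens * 66
    return j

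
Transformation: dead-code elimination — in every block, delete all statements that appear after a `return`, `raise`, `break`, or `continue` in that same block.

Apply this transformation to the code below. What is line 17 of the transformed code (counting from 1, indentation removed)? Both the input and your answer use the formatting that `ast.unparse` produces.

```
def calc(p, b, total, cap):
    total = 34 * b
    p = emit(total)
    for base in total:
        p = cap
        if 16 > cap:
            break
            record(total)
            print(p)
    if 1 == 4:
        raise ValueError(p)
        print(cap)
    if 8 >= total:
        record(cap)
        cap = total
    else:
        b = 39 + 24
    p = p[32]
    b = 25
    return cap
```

Transformed code:
def calc(p, b, total, cap):
    total = 34 * b
    p = emit(total)
    for base in total:
        p = cap
        if 16 > cap:
            break
    if 1 == 4:
        raise ValueError(p)
    if 8 >= total:
        record(cap)
        cap = total
    else:
        b = 39 + 24
    p = p[32]
    b = 25
    return cap

return cap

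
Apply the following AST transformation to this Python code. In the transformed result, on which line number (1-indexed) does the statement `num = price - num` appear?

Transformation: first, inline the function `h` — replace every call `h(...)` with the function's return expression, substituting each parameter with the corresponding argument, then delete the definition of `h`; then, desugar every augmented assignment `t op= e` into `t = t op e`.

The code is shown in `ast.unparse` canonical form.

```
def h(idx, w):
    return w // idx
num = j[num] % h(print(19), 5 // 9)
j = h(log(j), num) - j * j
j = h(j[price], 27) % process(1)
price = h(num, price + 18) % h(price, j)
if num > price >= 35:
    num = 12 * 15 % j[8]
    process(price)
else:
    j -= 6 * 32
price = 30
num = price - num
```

Transformed code:
num = j[num] % (5 // 9 // print(19))
j = num // log(j) - j * j
j = 27 // j[price] % process(1)
price = (price + 18) // num % (j // price)
if num > price >= 35:
    num = 12 * 15 % j[8]
    process(price)
else:
    j = j - 6 * 32
price = 30
num = price - num

11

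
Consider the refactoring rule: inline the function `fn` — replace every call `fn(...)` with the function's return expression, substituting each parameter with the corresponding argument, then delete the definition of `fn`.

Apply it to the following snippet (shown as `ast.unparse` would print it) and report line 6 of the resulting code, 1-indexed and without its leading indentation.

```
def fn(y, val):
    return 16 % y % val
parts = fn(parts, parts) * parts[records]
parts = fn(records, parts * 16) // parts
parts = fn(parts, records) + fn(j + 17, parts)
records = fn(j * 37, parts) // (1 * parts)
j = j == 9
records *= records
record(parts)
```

records *= records

Transformed code:
parts = 16 % parts % parts * parts[records]
parts = 16 % records % (parts * 16) // parts
parts = 16 % parts % records + 16 % (j + 17) % parts
records = 16 % (j * 37) % parts // (1 * parts)
j = j == 9
records *= records
record(parts)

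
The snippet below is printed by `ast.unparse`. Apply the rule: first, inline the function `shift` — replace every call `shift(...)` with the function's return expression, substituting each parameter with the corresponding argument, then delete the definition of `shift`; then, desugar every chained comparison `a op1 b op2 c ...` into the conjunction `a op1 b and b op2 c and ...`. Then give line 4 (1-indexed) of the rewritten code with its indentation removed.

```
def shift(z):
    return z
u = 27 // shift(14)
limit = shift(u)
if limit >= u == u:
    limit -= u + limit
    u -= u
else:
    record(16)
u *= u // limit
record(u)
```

Transformed code:
u = 27 // 14
limit = u
if limit >= u and u == u:
    limit -= u + limit
    u -= u
else:
    record(16)
u *= u // limit
record(u)

limit -= u + limit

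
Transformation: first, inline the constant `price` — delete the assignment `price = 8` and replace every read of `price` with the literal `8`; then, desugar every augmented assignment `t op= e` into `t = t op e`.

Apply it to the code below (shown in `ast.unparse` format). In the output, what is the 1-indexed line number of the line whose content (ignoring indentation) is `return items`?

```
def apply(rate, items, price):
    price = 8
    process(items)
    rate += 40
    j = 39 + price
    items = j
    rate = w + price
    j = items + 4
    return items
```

8

Transformed code:
def apply(rate, items, price):
    process(items)
    rate = rate + 40
    j = 39 + 8
    items = j
    rate = w + 8
    j = items + 4
    return items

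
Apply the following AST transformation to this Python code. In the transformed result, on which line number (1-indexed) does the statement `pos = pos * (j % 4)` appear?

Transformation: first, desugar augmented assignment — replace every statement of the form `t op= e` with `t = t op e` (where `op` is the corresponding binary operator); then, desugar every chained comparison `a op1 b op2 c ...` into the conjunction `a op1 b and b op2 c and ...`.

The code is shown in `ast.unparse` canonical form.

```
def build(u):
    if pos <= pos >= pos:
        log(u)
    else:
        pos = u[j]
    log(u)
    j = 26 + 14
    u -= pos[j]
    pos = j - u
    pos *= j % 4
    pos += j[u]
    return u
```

10

Transformed code:
def build(u):
    if pos <= pos and pos >= pos:
        log(u)
    else:
        pos = u[j]
    log(u)
    j = 26 + 14
    u = u - pos[j]
    pos = j - u
    pos = pos * (j % 4)
    pos = pos + j[u]
    return u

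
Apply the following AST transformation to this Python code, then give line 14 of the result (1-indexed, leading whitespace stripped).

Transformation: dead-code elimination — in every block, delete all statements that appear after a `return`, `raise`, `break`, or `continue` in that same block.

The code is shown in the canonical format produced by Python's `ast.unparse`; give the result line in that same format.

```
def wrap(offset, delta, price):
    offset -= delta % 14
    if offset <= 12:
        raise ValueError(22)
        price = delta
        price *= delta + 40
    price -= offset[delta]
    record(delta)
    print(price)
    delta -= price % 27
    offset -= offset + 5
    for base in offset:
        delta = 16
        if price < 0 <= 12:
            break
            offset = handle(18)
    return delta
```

return delta

Transformed code:
def wrap(offset, delta, price):
    offset -= delta % 14
    if offset <= 12:
        raise ValueError(22)
    price -= offset[delta]
    record(delta)
    print(price)
    delta -= price % 27
    offset -= offset + 5
    for base in offset:
        delta = 16
        if price < 0 <= 12:
            break
    return delta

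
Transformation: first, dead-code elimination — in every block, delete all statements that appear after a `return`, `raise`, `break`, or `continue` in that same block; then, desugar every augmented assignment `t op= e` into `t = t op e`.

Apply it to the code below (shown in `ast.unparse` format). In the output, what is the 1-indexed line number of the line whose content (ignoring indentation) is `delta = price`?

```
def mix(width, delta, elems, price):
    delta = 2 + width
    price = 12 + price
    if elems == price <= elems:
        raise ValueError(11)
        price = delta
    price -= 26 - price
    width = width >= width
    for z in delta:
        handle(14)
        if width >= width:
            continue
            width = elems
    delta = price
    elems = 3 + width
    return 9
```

Transformed code:
def mix(width, delta, elems, price):
    delta = 2 + width
    price = 12 + price
    if elems == price <= elems:
        raise ValueError(11)
    price = price - (26 - price)
    width = width >= width
    for z in delta:
        handle(14)
        if width >= width:
            continue
    delta = price
    elems = 3 + width
    return 9

12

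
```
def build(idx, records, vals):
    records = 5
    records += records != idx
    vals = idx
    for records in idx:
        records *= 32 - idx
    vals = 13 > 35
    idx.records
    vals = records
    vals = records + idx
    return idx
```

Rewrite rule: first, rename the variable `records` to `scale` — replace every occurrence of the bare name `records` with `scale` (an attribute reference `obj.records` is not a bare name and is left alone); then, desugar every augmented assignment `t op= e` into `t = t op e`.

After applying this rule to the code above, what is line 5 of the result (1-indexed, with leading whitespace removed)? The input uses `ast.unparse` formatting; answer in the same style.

Transformed code:
def build(idx, scale, vals):
    scale = 5
    scale = scale + (scale != idx)
    vals = idx
    for scale in idx:
        scale = scale * (32 - idx)
    vals = 13 > 35
    idx.records
    vals = scale
    vals = scale + idx
    return idx

for scale in idx:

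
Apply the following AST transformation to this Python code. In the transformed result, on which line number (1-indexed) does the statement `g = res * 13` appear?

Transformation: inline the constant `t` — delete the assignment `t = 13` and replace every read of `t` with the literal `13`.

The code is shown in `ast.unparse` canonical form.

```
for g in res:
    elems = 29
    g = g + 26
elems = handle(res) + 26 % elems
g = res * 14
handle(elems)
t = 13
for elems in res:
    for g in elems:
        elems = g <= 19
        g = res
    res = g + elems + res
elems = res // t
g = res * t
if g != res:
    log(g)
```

Transformed code:
for g in res:
    elems = 29
    g = g + 26
elems = handle(res) + 26 % elems
g = res * 14
handle(elems)
for elems in res:
    for g in elems:
        elems = g <= 19
        g = res
    res = g + elems + res
elems = res // 13
g = res * 13
if g != res:
    log(g)

13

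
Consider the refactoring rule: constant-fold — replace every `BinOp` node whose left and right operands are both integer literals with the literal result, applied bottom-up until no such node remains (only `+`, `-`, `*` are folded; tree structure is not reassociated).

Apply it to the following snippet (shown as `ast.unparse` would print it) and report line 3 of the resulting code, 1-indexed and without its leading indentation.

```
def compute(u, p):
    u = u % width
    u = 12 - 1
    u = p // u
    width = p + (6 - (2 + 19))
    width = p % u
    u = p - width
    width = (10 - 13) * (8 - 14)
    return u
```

Transformed code:
def compute(u, p):
    u = u % width
    u = 11
    u = p // u
    width = p + -15
    width = p % u
    u = p - width
    width = 18
    return u

u = 11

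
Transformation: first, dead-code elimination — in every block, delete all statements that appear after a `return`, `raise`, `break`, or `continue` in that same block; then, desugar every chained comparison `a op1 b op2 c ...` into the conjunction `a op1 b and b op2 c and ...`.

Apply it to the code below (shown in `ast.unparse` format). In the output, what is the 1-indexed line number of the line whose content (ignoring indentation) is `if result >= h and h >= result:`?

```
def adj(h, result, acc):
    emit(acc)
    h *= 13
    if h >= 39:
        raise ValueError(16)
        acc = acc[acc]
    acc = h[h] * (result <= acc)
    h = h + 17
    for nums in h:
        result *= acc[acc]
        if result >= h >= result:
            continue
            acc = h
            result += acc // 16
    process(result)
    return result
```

10

Transformed code:
def adj(h, result, acc):
    emit(acc)
    h *= 13
    if h >= 39:
        raise ValueError(16)
    acc = h[h] * (result <= acc)
    h = h + 17
    for nums in h:
        result *= acc[acc]
        if result >= h and h >= result:
            continue
    process(result)
    return result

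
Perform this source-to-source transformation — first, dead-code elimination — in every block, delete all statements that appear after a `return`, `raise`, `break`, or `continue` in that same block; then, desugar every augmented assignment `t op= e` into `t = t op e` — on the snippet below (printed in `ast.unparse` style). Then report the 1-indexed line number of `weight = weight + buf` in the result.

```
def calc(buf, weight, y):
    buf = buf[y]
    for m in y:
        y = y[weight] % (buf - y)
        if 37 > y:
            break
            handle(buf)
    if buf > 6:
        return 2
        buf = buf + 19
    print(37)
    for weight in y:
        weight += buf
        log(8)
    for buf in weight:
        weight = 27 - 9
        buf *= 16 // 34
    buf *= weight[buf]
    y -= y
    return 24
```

11

Transformed code:
def calc(buf, weight, y):
    buf = buf[y]
    for m in y:
        y = y[weight] % (buf - y)
        if 37 > y:
            break
    if buf > 6:
        return 2
    print(37)
    for weight in y:
        weight = weight + buf
        log(8)
    for buf in weight:
        weight = 27 - 9
        buf = buf * (16 // 34)
    buf = buf * weight[buf]
    y = y - y
    return 24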